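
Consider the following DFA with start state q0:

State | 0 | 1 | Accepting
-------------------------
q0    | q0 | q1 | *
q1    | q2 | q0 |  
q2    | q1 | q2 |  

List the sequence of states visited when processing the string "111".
q0 → q1 → q0 → q1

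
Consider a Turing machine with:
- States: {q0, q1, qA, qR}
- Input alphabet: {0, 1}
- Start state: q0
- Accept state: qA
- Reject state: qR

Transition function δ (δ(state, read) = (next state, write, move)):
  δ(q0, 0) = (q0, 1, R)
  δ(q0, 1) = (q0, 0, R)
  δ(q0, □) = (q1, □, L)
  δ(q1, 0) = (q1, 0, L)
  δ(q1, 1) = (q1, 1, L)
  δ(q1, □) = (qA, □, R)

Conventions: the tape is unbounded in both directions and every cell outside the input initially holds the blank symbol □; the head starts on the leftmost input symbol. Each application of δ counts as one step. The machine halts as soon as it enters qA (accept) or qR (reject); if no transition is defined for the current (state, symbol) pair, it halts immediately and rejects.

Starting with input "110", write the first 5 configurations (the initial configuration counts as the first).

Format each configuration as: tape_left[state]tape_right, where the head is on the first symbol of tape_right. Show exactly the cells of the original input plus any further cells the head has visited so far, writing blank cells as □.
Step 0: [q0]110 (head at position 0)
Step 1: δ(q0, 1) = (q0, 0, R)  ⊢  0[q0]10 (head at position 1)
Step 2: δ(q0, 1) = (q0, 0, R)  ⊢  00[q0]0 (head at position 2)
Step 3: δ(q0, 0) = (q0, 1, R)  ⊢  001[q0]□ (head at position 3)
Step 4: δ(q0, □) = (q1, □, L)  ⊢  00[q1]1□ (head at position 2)

Final answer: [q0]110 ⊢ 0[q0]10 ⊢ 00[q0]0 ⊢ 001[q0]□ ⊢ 00[q1]1□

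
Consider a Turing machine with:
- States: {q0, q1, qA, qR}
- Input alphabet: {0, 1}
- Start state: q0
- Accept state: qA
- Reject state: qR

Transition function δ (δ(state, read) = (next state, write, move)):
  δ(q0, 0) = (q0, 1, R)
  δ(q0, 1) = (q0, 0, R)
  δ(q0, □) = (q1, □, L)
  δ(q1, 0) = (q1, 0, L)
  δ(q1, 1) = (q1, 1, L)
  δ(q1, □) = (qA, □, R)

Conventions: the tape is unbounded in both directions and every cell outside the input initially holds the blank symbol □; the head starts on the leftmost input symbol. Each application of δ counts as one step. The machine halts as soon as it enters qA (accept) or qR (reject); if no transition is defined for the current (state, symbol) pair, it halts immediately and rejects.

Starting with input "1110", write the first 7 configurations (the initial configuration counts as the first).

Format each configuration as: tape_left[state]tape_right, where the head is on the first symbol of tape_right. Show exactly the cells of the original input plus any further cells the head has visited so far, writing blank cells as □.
Step 0: [q0]1110 (head at position 0)
Step 1: δ(q0, 1) = (q0, 0, R)  ⊢  0[q0]110 (head at position 1)
Step 2: δ(q0, 1) = (q0, 0, R)  ⊢  00[q0]10 (head at position 2)
Step 3: δ(q0, 1) = (q0, 0, R)  ⊢  000[q0]0 (head at position 3)
Step 4: δ(q0, 0) = (q0, 1, R)  ⊢  0001[q0]□ (head at position 4)
Step 5: δ(q0, □) = (q1, □, L)  ⊢  000[q1]1□ (head at position 3)
Step 6: δ(q1, 1) = (q1, 1, L)  ⊢  00[q1]01□ (head at position 2)

Final answer: [q0]1110 ⊢ 0[q0]110 ⊢ 00[q0]10 ⊢ 000[q0]0 ⊢ 0001[q0]□ ⊢ 000[q1]1□ ⊢ 00[q1]01□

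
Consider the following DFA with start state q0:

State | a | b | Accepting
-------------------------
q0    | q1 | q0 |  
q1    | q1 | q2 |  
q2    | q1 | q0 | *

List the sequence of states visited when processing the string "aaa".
q0 → q1 → q1 → q1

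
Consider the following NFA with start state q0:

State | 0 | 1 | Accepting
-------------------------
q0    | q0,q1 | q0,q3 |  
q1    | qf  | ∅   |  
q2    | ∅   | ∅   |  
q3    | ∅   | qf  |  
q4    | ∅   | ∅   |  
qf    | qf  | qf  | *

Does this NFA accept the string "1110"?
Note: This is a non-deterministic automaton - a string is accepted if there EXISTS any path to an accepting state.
Track the set of states the NFA could be in: start {q0}
Read '1': {q0} → {q0, q3}
Read '1': {q0, q3} → {q0, q3, qf}
Read '1': {q0, q3, qf} → {q0, q3, qf}
Read '0': {q0, q3, qf} → {q0, q1, qf}
Final set {q0, q1, qf} contains accepting state(s) {qf} → accepted.

Final answer: Yes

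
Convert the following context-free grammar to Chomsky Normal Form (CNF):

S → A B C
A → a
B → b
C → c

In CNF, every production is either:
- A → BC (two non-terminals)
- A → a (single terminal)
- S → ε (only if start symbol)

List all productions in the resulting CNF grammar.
The grammar has no ε-productions or unit productions to eliminate.
A → a is already in CNF (single terminal) – keep it.
B → b is already in CNF (single terminal) – keep it.
C → c is already in CNF (single terminal) – keep it.
S → A B C has 3 symbols on the right: break it into binary productions S → A X0, X0 → B C.
Resulting CNF grammar (5 productions): A → a; B → b; C → c; S → A X0; X0 → B C

Final answer: A → a; B → b; C → c; S → A X0; X0 → B C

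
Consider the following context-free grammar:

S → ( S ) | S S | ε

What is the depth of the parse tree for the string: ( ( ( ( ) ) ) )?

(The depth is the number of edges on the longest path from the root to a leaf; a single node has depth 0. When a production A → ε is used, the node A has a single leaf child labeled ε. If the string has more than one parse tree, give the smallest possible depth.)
The string is 4 nested pairs. The shallowest parse tree applies S → ( S ) 4 times (one node per nested pair, each a child of the previous) and then S → ε in the middle.
S nodes at depths 0..4, ε leaf at depth 5; parentheses leaves are at depths 1..4.
(Using S → S S with an S → ε child anywhere only adds levels, so it cannot give a shallower tree.)
Depth = 5.

Final answer: 5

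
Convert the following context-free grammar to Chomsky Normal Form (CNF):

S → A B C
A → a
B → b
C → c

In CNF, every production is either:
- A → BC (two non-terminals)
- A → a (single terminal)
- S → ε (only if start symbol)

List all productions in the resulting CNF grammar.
The grammar has no ε-productions or unit productions to eliminate.
A → a is already in CNF (single terminal) – keep it.
B → b is already in CNF (single terminal) – keep it.
C → c is already in CNF (single terminal) – keep it.
S → A B C has 3 symbols on the right: break it into binary productions S → A X0, X0 → B C.
Resulting CNF grammar (5 productions): A → a; B → b; C → c; S → A X0; X0 → B C

Final answer: A → a; B → b; C → c; S → A X0; X0 → B C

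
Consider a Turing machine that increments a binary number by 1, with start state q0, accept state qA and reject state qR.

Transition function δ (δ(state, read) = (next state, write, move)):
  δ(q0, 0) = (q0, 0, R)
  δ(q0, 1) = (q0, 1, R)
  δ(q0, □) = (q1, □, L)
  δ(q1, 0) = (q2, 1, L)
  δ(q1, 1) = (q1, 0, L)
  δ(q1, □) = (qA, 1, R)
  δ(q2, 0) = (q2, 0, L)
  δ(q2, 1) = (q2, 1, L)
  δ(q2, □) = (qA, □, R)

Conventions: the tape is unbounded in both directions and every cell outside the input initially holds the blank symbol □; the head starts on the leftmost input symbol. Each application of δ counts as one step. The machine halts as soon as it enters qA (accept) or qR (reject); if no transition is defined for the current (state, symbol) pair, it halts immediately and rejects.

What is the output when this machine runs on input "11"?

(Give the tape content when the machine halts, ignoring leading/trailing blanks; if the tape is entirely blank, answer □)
Step 0: [q0]11 (head at position 0)
Step 1: δ(q0, 1) = (q0, 1, R)  ⊢  1[q0]1 (head at position 1)
Step 2: δ(q0, 1) = (q0, 1, R)  ⊢  11[q0]□ (head at position 2)
Step 3: δ(q0, □) = (q1, □, L)  ⊢  1[q1]1□ (head at position 1)
Step 4: δ(q1, 1) = (q1, 0, L)  ⊢  [q1]10□ (head at position 0)
Step 5: δ(q1, 1) = (q1, 0, L)  ⊢  [q1]□00□ (head at position -1)
Step 6: δ(q1, □) = (qA, 1, R)  ⊢  1[qA]00□ (head at position 0)
The machine is in qA, so it halts and accepts.
Tape content when halted (ignoring surrounding blanks): 100

Final answer: Output: 100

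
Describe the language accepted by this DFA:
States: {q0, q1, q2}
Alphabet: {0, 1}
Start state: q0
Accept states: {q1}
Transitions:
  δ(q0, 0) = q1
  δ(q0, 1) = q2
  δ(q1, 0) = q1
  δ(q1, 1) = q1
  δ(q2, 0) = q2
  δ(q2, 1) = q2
Analyzing the DFA structure:
Start state: q0
Accept states: {q1}
Interpreting what each state remembers (checking against the transitions):
  q0: nothing has been read yet
  q1: the first symbol was 0
  q2: the first symbol was 1 (trap state)
  δ(q0, 0): in q0 (nothing has been read yet), after reading 0 we have: the first symbol was 0 → q1
  δ(q0, 1): in q0 (nothing has been read yet), after reading 1 we have: the first symbol was 1 (trap state) → q2
  δ(q1, 0): in q1 (the first symbol was 0), after reading 0 we have: the first symbol was 0 → q1
  δ(q1, 1): in q1 (the first symbol was 0), after reading 1 we have: the first symbol was 0 → q1
  δ(q2, 0): in q2 (the first symbol was 1 (trap state)), after reading 0 we have: the first symbol was 1 (trap state) → q2
  δ(q2, 1): in q2 (the first symbol was 1 (trap state)), after reading 1 we have: the first symbol was 1 (trap state) → q2
A string is accepted iff it ends in {q1}, i.e. the first symbol was 0.
Language: All binary strings starting with 0

Final answer: All binary strings starting with 0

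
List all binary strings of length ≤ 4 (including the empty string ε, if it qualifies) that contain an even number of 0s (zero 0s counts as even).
Checking every binary string of length 0 to 4:
  Length 0: accepted: ε | rejected: (none)
  Length 1: accepted: 1 | rejected: 0
  Length 2: accepted: 00, 11 | rejected: 01, 10
  Length 3: accepted: 001, 010, 100, 111 | rejected: 000, 011, 101, 110
  Length 4: accepted: 0000, 0011, 0101, 0110, 1001, 1010, 1100, 1111 | rejected: 0001, 0010, 0100, 0111, 1000, 1011, 1101, 1110
Total: 16 string(s).

Final answer: ε, 1, 00, 11, 001, 010, 100, 111, 0000, 0011, 0101, 0110, 1001, 1010, 1100, 1111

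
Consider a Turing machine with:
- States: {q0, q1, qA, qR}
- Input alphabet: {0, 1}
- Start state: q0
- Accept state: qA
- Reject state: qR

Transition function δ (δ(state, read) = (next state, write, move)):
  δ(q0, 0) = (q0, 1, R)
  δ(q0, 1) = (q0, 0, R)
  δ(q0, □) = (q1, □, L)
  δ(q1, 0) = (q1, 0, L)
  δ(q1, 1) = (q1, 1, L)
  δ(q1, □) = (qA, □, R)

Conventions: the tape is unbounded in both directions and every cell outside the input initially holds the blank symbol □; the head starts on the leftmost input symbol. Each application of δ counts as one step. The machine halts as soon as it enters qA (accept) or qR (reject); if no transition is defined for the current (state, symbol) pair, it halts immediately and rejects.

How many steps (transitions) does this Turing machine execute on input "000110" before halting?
Step 0: [q0]000110 (head at position 0)
Step 1: δ(q0, 0) = (q0, 1, R)  ⊢  1[q0]00110 (head at position 1)
Step 2: δ(q0, 0) = (q0, 1, R)  ⊢  11[q0]0110 (head at position 2)
Step 3: δ(q0, 0) = (q0, 1, R)  ⊢  111[q0]110 (head at position 3)
Step 4: δ(q0, 1) = (q0, 0, R)  ⊢  1110[q0]10 (head at position 4)
Step 5: δ(q0, 1) = (q0, 0, R)  ⊢  11100[q0]0 (head at position 5)
Step 6: δ(q0, 0) = (q0, 1, R)  ⊢  111001[q0]□ (head at position 6)
Step 7: δ(q0, □) = (q1, □, L)  ⊢  11100[q1]1□ (head at position 5)
Step 8: δ(q1, 1) = (q1, 1, L)  ⊢  1110[q1]01□ (head at position 4)
Step 9: δ(q1, 0) = (q1, 0, L)  ⊢  111[q1]001□ (head at position 3)
Step 10: δ(q1, 0) = (q1, 0, L)  ⊢  11[q1]1001□ (head at position 2)
Step 11: δ(q1, 1) = (q1, 1, L)  ⊢  1[q1]11001□ (head at position 1)
Step 12: δ(q1, 1) = (q1, 1, L)  ⊢  [q1]111001□ (head at position 0)
Step 13: δ(q1, 1) = (q1, 1, L)  ⊢  [q1]□111001□ (head at position -1)
Step 14: δ(q1, □) = (qA, □, R)  ⊢  □[qA]111001□ (head at position 0)
The machine is in qA, so it halts and accepts.
Number of transitions executed: 14.

Final answer: 14 steps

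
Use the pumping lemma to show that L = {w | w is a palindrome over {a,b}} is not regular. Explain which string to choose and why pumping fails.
Language: L = {w | w is a palindrome over {a,b}} (strings that read the same forwards and backwards)
Step 1: Assume for contradiction that L is regular, with pumping length p.
Step 2: Choose s = a^p b a^p. Then s ∈ L (it reads the same forwards and backwards) and |s| ≥ p.
Step 3: Consider any decomposition s = xyz with |xy| ≤ p and |y| > 0. Since |xy| ≤ p and the first p symbols of s are all a's, y = a^k for some k with 1 ≤ k ≤ p.
Step 4: Pumping up (i = 2): xy²z = a^(p+k) b a^p. Its reverse is a^p b a^(p+k) ≠ a^(p+k) b a^p (the single b is no longer in the middle), so xy²z is not a palindrome and xy²z ∉ L.
This contradicts the pumping lemma, so L is not regular.

Final answer: Choose s = a^p b a^p. Since |xy| ≤ p, y = a^k with k ≥ 1. Then xy²z = a^(p+k) b a^p is not a palindrome, so ∉ L.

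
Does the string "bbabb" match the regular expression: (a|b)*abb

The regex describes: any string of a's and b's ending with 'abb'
Yes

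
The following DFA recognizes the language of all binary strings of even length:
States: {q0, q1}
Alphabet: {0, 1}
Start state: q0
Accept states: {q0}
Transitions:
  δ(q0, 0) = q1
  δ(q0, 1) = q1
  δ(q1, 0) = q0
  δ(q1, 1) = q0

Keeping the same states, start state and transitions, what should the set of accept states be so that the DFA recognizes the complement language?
The DFA is complete (every state has a transition on every symbol), so the complement
is recognized by the same DFA with accepting and non-accepting states swapped.
Original accept states: {q0}
Complement accept states = All states - Original accept states
= {q0, q1} - {q0}
= {q1}
Complement language: strings of ODD length

Final answer: {q1}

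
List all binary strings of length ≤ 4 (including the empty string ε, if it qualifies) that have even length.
Checking every binary string of length 0 to 4:
  Length 0: accepted: ε | rejected: (none)
  Length 1: accepted: (none) | rejected: 0, 1
  Length 2: accepted: 00, 01, 10, 11 | rejected: (none)
  Length 3: accepted: (none) | rejected: 000, 001, 010, 011, 100, 101, 110, 111
  Length 4: accepted: 0000, 0001, 0010, 0011, 0100, 0101, 0110, 0111, 1000, 1001, 1010, 1011, 1100, 1101, 1110, 1111 | rejected: (none)
Total: 21 string(s).

Final answer: ε, 00, 01, 10, 11, 0000, 0001, 0010, 0011, 0100, 0101, 0110, 0111, 1000, 1001, 1010, 1011, 1100, 1101, 1110, 1111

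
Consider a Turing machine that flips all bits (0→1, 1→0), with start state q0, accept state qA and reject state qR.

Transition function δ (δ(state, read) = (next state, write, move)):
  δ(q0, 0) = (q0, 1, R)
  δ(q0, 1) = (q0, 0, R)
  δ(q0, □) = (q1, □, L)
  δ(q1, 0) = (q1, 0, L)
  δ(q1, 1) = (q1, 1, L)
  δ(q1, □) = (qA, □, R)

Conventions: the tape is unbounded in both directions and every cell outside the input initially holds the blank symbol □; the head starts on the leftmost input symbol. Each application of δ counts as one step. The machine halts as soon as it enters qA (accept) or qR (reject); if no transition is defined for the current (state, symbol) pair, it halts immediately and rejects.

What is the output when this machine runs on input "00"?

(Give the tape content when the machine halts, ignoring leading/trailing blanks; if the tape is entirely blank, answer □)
Step 0: [q0]00 (head at position 0)
Step 1: δ(q0, 0) = (q0, 1, R)  ⊢  1[q0]0 (head at position 1)
Step 2: δ(q0, 0) = (q0, 1, R)  ⊢  11[q0]□ (head at position 2)
Step 3: δ(q0, □) = (q1, □, L)  ⊢  1[q1]1□ (head at position 1)
Step 4: δ(q1, 1) = (q1, 1, L)  ⊢  [q1]11□ (head at position 0)
Step 5: δ(q1, 1) = (q1, 1, L)  ⊢  [q1]□11□ (head at position -1)
Step 6: δ(q1, □) = (qA, □, R)  ⊢  □[qA]11□ (head at position 0)
The machine is in qA, so it halts and accepts.
Tape content when halted (ignoring surrounding blanks): 11

Final answer: Output: 11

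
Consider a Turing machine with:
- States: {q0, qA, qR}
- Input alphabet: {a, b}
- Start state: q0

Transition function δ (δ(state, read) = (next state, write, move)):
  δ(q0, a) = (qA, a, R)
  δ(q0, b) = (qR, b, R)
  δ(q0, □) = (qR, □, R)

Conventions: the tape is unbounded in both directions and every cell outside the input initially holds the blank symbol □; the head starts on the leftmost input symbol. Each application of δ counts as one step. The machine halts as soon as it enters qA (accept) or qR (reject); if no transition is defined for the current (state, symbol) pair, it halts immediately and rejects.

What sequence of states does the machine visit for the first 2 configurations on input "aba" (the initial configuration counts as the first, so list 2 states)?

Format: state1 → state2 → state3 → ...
Step 0: [q0]aba (head at position 0)
Step 1: δ(q0, a) = (qA, a, R)  ⊢  a[qA]ba (head at position 1)
Reading off the states of these 2 configurations: q0 → qA

Final answer: q0 → qA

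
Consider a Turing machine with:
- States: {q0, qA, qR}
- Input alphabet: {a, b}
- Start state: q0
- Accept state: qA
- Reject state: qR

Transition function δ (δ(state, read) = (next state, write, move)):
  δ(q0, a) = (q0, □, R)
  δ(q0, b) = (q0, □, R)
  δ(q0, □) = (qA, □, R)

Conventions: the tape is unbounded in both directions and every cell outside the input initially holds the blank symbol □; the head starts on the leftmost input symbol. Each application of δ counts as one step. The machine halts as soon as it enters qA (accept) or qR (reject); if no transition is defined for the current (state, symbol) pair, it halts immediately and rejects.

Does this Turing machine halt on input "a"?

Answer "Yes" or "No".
Step 0: [q0]a (head at position 0)
Step 1: δ(q0, a) = (q0, □, R)  ⊢  □[q0]□ (head at position 1)
Step 2: δ(q0, □) = (qA, □, R)  ⊢  □□[qA]□ (head at position 2)
The machine is in qA, so it halts and accepts.
It halts after 2 steps.

Final answer: Yes - halts after 2 steps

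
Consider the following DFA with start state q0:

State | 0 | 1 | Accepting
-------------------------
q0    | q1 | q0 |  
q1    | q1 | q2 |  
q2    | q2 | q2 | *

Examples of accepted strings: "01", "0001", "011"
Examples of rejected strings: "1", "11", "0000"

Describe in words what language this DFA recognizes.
binary strings containing '01' as a substring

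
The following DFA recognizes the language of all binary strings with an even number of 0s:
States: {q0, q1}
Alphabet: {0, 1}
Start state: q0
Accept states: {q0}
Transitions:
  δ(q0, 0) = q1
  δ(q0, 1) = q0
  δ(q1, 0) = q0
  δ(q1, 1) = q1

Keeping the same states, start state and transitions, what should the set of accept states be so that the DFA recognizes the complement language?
The DFA is complete (every state has a transition on every symbol), so the complement
is recognized by the same DFA with accepting and non-accepting states swapped.
Original accept states: {q0}
Complement accept states = All states - Original accept states
= {q0, q1} - {q0}
= {q1}
Complement language: strings with an ODD number of 0s

Final answer: {q1}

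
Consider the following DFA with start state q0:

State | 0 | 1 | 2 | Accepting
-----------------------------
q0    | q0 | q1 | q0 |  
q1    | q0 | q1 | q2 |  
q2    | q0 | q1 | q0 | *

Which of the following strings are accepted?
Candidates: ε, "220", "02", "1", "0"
ε: q0; q0 is not accepting → rejected
"220": q0 → q0 → q0 → q0; q0 is not accepting → rejected
"02": q0 → q0 → q0; q0 is not accepting → rejected
"1": q0 → q1; q1 is not accepting → rejected
"0": q0 → q0; q0 is not accepting → rejected

Final answer: None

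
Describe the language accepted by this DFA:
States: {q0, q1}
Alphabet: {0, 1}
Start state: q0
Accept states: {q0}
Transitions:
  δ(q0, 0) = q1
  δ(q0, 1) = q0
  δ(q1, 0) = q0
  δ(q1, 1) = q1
Analyzing the DFA structure:
Start state: q0
Accept states: {q0}
Interpreting what each state remembers (checking against the transitions):
  q0: an even number of 0s has been read so far
  q1: an odd number of 0s has been read so far
  δ(q0, 0): in q0 (an even number of 0s has been read so far), after reading 0 we have: an odd number of 0s has been read so far → q1
  δ(q0, 1): in q0 (an even number of 0s has been read so far), after reading 1 we have: an even number of 0s has been read so far → q0
  δ(q1, 0): in q1 (an odd number of 0s has been read so far), after reading 0 we have: an even number of 0s has been read so far → q0
  δ(q1, 1): in q1 (an odd number of 0s has been read so far), after reading 1 we have: an odd number of 0s has been read so far → q1
A string is accepted iff it ends in {q0}, i.e. an even number of 0s has been read so far.
Language: All binary strings with an even number of 0s

Final answer: All binary strings with an even number of 0s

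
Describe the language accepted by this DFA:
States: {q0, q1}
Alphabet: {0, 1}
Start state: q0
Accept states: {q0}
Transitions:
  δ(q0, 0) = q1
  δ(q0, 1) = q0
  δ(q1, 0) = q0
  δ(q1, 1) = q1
Analyzing the DFA structure:
Start state: q0
Accept states: {q0}
Interpreting what each state remembers (checking against the transitions):
  q0: an even number of 0s has been read so far
  q1: an odd number of 0s has been read so far
  δ(q0, 0): in q0 (an even number of 0s has been read so far), after reading 0 we have: an odd number of 0s has been read so far → q1
  δ(q0, 1): in q0 (an even number of 0s has been read so far), after reading 1 we have: an even number of 0s has been read so far → q0
  δ(q1, 0): in q1 (an odd number of 0s has been read so far), after reading 0 we have: an even number of 0s has been read so far → q0
  δ(q1, 1): in q1 (an odd number of 0s has been read so far), after reading 1 we have: an odd number of 0s has been read so far → q1
A string is accepted iff it ends in {q0}, i.e. an even number of 0s has been read so far.
Language: All binary strings with an even number of 0s

Final answer: All binary strings with an even number of 0s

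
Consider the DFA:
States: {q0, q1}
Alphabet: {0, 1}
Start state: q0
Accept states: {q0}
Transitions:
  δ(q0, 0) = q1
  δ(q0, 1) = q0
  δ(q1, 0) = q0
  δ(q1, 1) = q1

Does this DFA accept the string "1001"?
Processing string "1001":
  q0 --1--> q0
  q0 --0--> q1
  q1 --0--> q0
  q0 --1--> q0
Final state: q0
Accept states: {q0}
q0 is an accept state, so the string is accepted.

Final answer: Yes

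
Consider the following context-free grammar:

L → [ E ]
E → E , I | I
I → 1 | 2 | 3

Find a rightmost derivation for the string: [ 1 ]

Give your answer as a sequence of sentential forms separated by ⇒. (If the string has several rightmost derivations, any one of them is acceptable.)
Start with L.
Step 1: the rightmost non-terminal is L; apply L → [ E ]:  [ E ]
Step 2: the rightmost non-terminal is E; apply E → I:  [ I ]
Step 3: the rightmost non-terminal is I; apply I → 1:  [ 1 ]

Final answer: L ⇒ [ E ] ⇒ [ I ] ⇒ [ 1 ]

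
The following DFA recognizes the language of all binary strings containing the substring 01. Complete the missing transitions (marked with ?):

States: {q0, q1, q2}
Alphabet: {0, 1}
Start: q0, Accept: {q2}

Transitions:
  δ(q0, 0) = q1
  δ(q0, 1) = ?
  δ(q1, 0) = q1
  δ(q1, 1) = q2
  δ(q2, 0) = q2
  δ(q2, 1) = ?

What each state remembers (consistent with the given transitions and accept states):
  q0: 01 not seen yet and the last symbol was not 0
  q1: 01 not seen yet and the last symbol was 0
  q2: the substring 01 has already been seen
Filling in the missing entries:
  δ(q0, 1): in q0 (01 not seen yet and the last symbol was not 0), after reading 1 we have: 01 not seen yet and the last symbol was not 0 → q0
  δ(q2, 1): in q2 (the substring 01 has already been seen), after reading 1 we have: the substring 01 has already been seen → q2

Final answer: δ(q0, 1) = q0; δ(q2, 1) = q2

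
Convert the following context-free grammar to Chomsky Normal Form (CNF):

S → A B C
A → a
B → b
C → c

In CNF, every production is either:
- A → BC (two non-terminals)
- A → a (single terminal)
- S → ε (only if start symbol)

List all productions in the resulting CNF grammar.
The grammar has no ε-productions or unit productions to eliminate.
A → a is already in CNF (single terminal) – keep it.
B → b is already in CNF (single terminal) – keep it.
C → c is already in CNF (single terminal) – keep it.
S → A B C has 3 symbols on the right: break it into binary productions S → A X0, X0 → B C.
Resulting CNF grammar (5 productions): A → a; B → b; C → c; S → A X0; X0 → B C

Final answer: A → a; B → b; C → c; S → A X0; X0 → B C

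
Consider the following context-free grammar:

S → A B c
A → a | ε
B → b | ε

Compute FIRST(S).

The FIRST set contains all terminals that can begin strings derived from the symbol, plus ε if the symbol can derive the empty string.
FIRST(A) = {a, ε} (A → a | ε) and FIRST(B) = {b, ε} (B → b | ε).
For S → A B c: add FIRST(A) minus ε = {a}; A is nullable, so also add FIRST(B) minus ε = {b}; B is nullable too, so also add FIRST(c) = {c}. The terminal c is never erased, so S is not nullable and ε is not included.
FIRST(S) = {a, b, c}.

Final answer: {a, b, c}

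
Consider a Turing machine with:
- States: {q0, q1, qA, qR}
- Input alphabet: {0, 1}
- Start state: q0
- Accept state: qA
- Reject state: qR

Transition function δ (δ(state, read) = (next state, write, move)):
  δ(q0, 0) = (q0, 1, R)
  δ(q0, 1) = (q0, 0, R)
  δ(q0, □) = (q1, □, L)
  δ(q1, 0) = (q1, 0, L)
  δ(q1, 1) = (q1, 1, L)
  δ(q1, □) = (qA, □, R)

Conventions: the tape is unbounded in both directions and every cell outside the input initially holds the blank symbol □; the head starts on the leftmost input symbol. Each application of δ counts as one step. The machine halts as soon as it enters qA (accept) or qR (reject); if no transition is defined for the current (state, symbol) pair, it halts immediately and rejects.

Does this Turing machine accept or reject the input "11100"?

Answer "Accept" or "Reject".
Step 0: [q0]11100 (head at position 0)
Step 1: δ(q0, 1) = (q0, 0, R)  ⊢  0[q0]1100 (head at position 1)
Step 2: δ(q0, 1) = (q0, 0, R)  ⊢  00[q0]100 (head at position 2)
Step 3: δ(q0, 1) = (q0, 0, R)  ⊢  000[q0]00 (head at position 3)
Step 4: δ(q0, 0) = (q0, 1, R)  ⊢  0001[q0]0 (head at position 4)
Step 5: δ(q0, 0) = (q0, 1, R)  ⊢  00011[q0]□ (head at position 5)
Step 6: δ(q0, □) = (q1, □, L)  ⊢  0001[q1]1□ (head at position 4)
Step 7: δ(q1, 1) = (q1, 1, L)  ⊢  000[q1]11□ (head at position 3)
Step 8: δ(q1, 1) = (q1, 1, L)  ⊢  00[q1]011□ (head at position 2)
Step 9: δ(q1, 0) = (q1, 0, L)  ⊢  0[q1]0011□ (head at position 1)
Step 10: δ(q1, 0) = (q1, 0, L)  ⊢  [q1]00011□ (head at position 0)
Step 11: δ(q1, 0) = (q1, 0, L)  ⊢  [q1]□00011□ (head at position -1)
Step 12: δ(q1, □) = (qA, □, R)  ⊢  □[qA]00011□ (head at position 0)
The machine is in qA, so it halts and accepts.

Final answer: Accept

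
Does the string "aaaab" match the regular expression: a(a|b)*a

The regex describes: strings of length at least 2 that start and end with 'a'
No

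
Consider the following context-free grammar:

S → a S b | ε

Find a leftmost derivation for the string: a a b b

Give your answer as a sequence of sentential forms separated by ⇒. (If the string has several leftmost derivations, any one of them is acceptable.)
Start with S.
Step 1: the leftmost non-terminal is S; apply S → a S b:  a S b
Step 2: the leftmost non-terminal is S; apply S → a S b:  a a S b b
Step 3: the leftmost non-terminal is S; apply S → ε:  a a b b

Final answer: S ⇒ a S b ⇒ a a S b b ⇒ a a b b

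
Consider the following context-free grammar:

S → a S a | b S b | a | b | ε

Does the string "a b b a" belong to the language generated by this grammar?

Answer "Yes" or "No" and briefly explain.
A derivation exists: S ⇒ a S a ⇒ a b S b a ⇒ a b b a (using S → a S a, S → b S b, then S → ε).

Final answer: Yes - a valid derivation exists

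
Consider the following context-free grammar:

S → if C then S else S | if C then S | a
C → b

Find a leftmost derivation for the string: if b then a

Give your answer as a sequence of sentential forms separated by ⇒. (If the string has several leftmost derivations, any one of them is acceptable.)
Start with S.
Step 1: the leftmost non-terminal is S; apply S → if C then S:  if C then S
Step 2: the leftmost non-terminal is C; apply C → b:  if b then S
Step 3: the leftmost non-terminal is S; apply S → a:  if b then a

Final answer: S ⇒ if C then S ⇒ if b then S ⇒ if b then a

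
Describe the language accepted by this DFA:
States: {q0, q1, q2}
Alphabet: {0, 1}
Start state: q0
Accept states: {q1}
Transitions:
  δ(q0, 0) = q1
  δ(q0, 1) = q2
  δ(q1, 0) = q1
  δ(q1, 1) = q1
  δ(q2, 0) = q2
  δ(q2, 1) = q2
Analyzing the DFA structure:
Start state: q0
Accept states: {q1}
Interpreting what each state remembers (checking against the transitions):
  q0: nothing has been read yet
  q1: the first symbol was 0
  q2: the first symbol was 1 (trap state)
  δ(q0, 0): in q0 (nothing has been read yet), after reading 0 we have: the first symbol was 0 → q1
  δ(q0, 1): in q0 (nothing has been read yet), after reading 1 we have: the first symbol was 1 (trap state) → q2
  δ(q1, 0): in q1 (the first symbol was 0), after reading 0 we have: the first symbol was 0 → q1
  δ(q1, 1): in q1 (the first symbol was 0), after reading 1 we have: the first symbol was 0 → q1
  δ(q2, 0): in q2 (the first symbol was 1 (trap state)), after reading 0 we have: the first symbol was 1 (trap state) → q2
  δ(q2, 1): in q2 (the first symbol was 1 (trap state)), after reading 1 we have: the first symbol was 1 (trap state) → q2
A string is accepted iff it ends in {q1}, i.e. the first symbol was 0.
Language: All binary strings starting with 0

Final answer: All binary strings starting with 0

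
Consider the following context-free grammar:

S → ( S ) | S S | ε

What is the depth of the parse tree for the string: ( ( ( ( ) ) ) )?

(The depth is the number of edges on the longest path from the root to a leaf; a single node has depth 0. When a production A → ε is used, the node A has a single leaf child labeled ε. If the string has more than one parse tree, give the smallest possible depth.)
The string is 4 nested pairs. The shallowest parse tree applies S → ( S ) 4 times (one node per nested pair, each a child of the previous) and then S → ε in the middle.
S nodes at depths 0..4, ε leaf at depth 5; parentheses leaves are at depths 1..4.
(Using S → S S with an S → ε child anywhere only adds levels, so it cannot give a shallower tree.)
Depth = 5.

Final answer: 5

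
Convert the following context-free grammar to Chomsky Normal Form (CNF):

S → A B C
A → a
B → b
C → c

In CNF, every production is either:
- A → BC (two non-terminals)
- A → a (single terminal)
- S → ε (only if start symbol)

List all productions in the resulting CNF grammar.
The grammar has no ε-productions or unit productions to eliminate.
A → a is already in CNF (single terminal) – keep it.
B → b is already in CNF (single terminal) – keep it.
C → c is already in CNF (single terminal) – keep it.
S → A B C has 3 symbols on the right: break it into binary productions S → A X0, X0 → B C.
Resulting CNF grammar (5 productions): A → a; B → b; C → c; S → A X0; X0 → B C

Final answer: A → a; B → b; C → c; S → A X0; X0 → B C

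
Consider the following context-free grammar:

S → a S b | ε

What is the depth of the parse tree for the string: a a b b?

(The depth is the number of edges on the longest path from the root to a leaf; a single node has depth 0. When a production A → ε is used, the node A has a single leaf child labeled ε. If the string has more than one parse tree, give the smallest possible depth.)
The only parse tree applies S → a S b 2 times (once per matching a…b pair) and then S → ε.
The S nodes sit at depths 0, 1, …, 2; the innermost S (depth 2) has the single child ε at depth 3.
The terminal leaves a, b are at depths 1..2, so the longest root-to-leaf path is S → S → … → S → ε with 3 edges.
Depth = 3.

Final answer: 3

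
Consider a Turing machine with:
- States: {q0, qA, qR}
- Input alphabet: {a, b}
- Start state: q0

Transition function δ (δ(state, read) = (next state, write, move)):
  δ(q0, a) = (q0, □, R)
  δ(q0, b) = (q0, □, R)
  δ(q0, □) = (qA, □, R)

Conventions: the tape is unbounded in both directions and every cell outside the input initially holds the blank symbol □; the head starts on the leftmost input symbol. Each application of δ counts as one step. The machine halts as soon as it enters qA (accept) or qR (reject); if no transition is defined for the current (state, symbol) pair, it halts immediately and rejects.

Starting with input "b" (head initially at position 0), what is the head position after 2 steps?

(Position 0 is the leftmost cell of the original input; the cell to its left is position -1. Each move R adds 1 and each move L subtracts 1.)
Step 0: [q0]b (head at position 0)
Step 1: δ(q0, b) = (q0, □, R)  ⊢  □[q0]□ (head at position 1)
Step 2: δ(q0, □) = (qA, □, R)  ⊢  □□[qA]□ (head at position 2)
Head position after 2 steps: 2

Final answer: Position 2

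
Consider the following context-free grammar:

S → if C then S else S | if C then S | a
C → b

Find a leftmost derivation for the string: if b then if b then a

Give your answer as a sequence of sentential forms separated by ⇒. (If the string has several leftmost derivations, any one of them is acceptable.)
Start with S.
Step 1: the leftmost non-terminal is S; apply S → if C then S:  if C then S
Step 2: the leftmost non-terminal is C; apply C → b:  if b then S
Step 3: the leftmost non-terminal is S; apply S → if C then S:  if b then if C then S
Step 4: the leftmost non-terminal is C; apply C → b:  if b then if b then S
Step 5: the leftmost non-terminal is S; apply S → a:  if b then if b then a

Final answer: S ⇒ if C then S ⇒ if b then S ⇒ if b then if C then S ⇒ if b then if b then S ⇒ if b then if b then a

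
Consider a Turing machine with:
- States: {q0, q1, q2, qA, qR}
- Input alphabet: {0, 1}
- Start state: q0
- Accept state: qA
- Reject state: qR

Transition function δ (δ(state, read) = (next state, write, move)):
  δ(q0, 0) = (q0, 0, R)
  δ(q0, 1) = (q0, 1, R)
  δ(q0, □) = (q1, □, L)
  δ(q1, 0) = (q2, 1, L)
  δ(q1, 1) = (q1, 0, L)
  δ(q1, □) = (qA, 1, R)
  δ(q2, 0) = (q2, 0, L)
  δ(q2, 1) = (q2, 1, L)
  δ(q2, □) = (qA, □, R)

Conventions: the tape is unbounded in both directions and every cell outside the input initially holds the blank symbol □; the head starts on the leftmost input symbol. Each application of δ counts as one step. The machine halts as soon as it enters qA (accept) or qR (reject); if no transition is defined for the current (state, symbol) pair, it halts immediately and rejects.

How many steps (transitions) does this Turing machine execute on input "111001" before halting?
Step 0: [q0]111001 (head at position 0)
Step 1: δ(q0, 1) = (q0, 1, R)  ⊢  1[q0]11001 (head at position 1)
Step 2: δ(q0, 1) = (q0, 1, R)  ⊢  11[q0]1001 (head at position 2)
Step 3: δ(q0, 1) = (q0, 1, R)  ⊢  111[q0]001 (head at position 3)
Step 4: δ(q0, 0) = (q0, 0, R)  ⊢  1110[q0]01 (head at position 4)
Step 5: δ(q0, 0) = (q0, 0, R)  ⊢  11100[q0]1 (head at position 5)
Step 6: δ(q0, 1) = (q0, 1, R)  ⊢  111001[q0]□ (head at position 6)
Step 7: δ(q0, □) = (q1, □, L)  ⊢  11100[q1]1□ (head at position 5)
Step 8: δ(q1, 1) = (q1, 0, L)  ⊢  1110[q1]00□ (head at position 4)
Step 9: δ(q1, 0) = (q2, 1, L)  ⊢  111[q2]010□ (head at position 3)
Step 10: δ(q2, 0) = (q2, 0, L)  ⊢  11[q2]1010□ (head at position 2)
Step 11: δ(q2, 1) = (q2, 1, L)  ⊢  1[q2]11010□ (head at position 1)
Step 12: δ(q2, 1) = (q2, 1, L)  ⊢  [q2]111010□ (head at position 0)
Step 13: δ(q2, 1) = (q2, 1, L)  ⊢  [q2]□111010□ (head at position -1)
Step 14: δ(q2, □) = (qA, □, R)  ⊢  □[qA]111010□ (head at position 0)
The machine is in qA, so it halts and accepts.
Number of transitions executed: 14.

Final answer: 14 steps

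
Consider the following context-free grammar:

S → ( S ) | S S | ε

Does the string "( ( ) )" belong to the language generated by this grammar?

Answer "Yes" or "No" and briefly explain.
A derivation exists: S ⇒ ( S ) ⇒ ( ( S ) ) ⇒ ( ( ) ) (using S → ( S ) twice, then S → ε).

Final answer: Yes - a valid derivation exists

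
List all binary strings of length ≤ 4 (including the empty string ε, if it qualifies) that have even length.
Checking every binary string of length 0 to 4:
  Length 0: accepted: ε | rejected: (none)
  Length 1: accepted: (none) | rejected: 0, 1
  Length 2: accepted: 00, 01, 10, 11 | rejected: (none)
  Length 3: accepted: (none) | rejected: 000, 001, 010, 011, 100, 101, 110, 111
  Length 4: accepted: 0000, 0001, 0010, 0011, 0100, 0101, 0110, 0111, 1000, 1001, 1010, 1011, 1100, 1101, 1110, 1111 | rejected: (none)
Total: 21 string(s).

Final answer: ε, 00, 01, 10, 11, 0000, 0001, 0010, 0011, 0100, 0101, 0110, 0111, 1000, 1001, 1010, 1011, 1100, 1101, 1110, 1111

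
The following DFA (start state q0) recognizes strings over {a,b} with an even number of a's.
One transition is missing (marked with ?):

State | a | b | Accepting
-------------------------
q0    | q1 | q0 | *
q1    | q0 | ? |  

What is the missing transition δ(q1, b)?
q1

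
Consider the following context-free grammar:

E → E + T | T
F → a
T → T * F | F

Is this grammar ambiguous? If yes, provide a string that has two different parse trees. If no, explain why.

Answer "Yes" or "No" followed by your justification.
This is the standard stratified expression grammar: '+' is introduced only by the left-recursive rule E → E + T and '*' only by the left-recursive rule T → T * F, with F → a. For any string, the last '+' must be the one produced at the root E (everything after it is a T containing no '+'), and likewise within each T the last '*' is produced at its root. This fixes the parse tree uniquely (left-associative, '*' binding tighter than '+'), so every string has exactly one parse tree.

Final answer: No - the grammar is unambiguous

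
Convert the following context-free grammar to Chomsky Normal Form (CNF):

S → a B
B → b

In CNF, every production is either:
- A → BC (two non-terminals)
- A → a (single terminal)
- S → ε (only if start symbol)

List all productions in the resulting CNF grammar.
The grammar has no ε-productions or unit productions to eliminate.
S → a B has terminal a in a right-hand side of length ≥ 2: introduce T_a → a and use T_a in place of a.
B → b is already in CNF (single terminal) – keep it.
S → a B becomes S → T_a B.
Resulting CNF grammar (3 productions): T_a → a; B → b; S → T_a B

Final answer: T_a → a; B → b; S → T_a B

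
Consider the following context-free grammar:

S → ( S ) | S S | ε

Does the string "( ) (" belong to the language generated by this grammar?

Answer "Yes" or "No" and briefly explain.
Each production adds parentheses only in matched pairs (S → ( S )) or none at all, so every derived string has equally many '(' and ')'. The string ( ) ( has two '(' and one ')', so it cannot be derived.

Final answer: No - no valid derivation exists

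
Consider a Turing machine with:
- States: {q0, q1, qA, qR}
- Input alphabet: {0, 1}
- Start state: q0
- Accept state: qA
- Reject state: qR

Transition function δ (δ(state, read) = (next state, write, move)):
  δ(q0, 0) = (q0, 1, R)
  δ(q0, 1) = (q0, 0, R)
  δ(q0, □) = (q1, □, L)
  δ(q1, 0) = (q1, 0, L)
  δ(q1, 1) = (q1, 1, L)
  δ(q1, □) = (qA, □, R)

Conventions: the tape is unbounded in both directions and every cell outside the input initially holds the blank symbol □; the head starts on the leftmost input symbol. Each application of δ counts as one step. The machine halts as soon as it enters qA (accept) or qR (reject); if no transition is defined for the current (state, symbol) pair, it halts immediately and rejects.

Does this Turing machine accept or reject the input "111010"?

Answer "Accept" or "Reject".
Step 0: [q0]111010 (head at position 0)
Step 1: δ(q0, 1) = (q0, 0, R)  ⊢  0[q0]11010 (head at position 1)
Step 2: δ(q0, 1) = (q0, 0, R)  ⊢  00[q0]1010 (head at position 2)
Step 3: δ(q0, 1) = (q0, 0, R)  ⊢  000[q0]010 (head at position 3)
Step 4: δ(q0, 0) = (q0, 1, R)  ⊢  0001[q0]10 (head at position 4)
Step 5: δ(q0, 1) = (q0, 0, R)  ⊢  00010[q0]0 (head at position 5)
Step 6: δ(q0, 0) = (q0, 1, R)  ⊢  000101[q0]□ (head at position 6)
Step 7: δ(q0, □) = (q1, □, L)  ⊢  00010[q1]1□ (head at position 5)
Step 8: δ(q1, 1) = (q1, 1, L)  ⊢  0001[q1]01□ (head at position 4)
Step 9: δ(q1, 0) = (q1, 0, L)  ⊢  000[q1]101□ (head at position 3)
Step 10: δ(q1, 1) = (q1, 1, L)  ⊢  00[q1]0101□ (head at position 2)
Step 11: δ(q1, 0) = (q1, 0, L)  ⊢  0[q1]00101□ (head at position 1)
Step 12: δ(q1, 0) = (q1, 0, L)  ⊢  [q1]000101□ (head at position 0)
Step 13: δ(q1, 0) = (q1, 0, L)  ⊢  [q1]□000101□ (head at position -1)
Step 14: δ(q1, □) = (qA, □, R)  ⊢  □[qA]000101□ (head at position 0)
The machine is in qA, so it halts and accepts.

Final answer: Accept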